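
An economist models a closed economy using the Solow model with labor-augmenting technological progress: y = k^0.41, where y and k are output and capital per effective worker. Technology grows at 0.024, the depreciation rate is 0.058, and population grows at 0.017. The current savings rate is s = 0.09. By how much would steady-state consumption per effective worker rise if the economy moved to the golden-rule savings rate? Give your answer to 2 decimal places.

The effective depreciation rate is n + g + δ = 0.017 + 0.024 + 0.058 = 0.099.
Current steady state (s = 0.09): k* = (0.09/0.099)^(1/0.59) ≈ 0.8508, y* = 0.8508^0.41 ≈ 0.9359, c* = (1−0.09)·0.9359 ≈ 0.8517.
At the golden rule the marginal product of capital equals n+g+δ: 0.41·k^(0.41−1) = 0.099. Solving, k_gold = (0.41/0.099)^(1/0.59) ≈ 11.1177.
y_gold = 11.1177^0.41 ≈ 2.6845, c_gold = y_gold − 0.099·k_gold ≈ 1.5839.
Gain: Δc = 1.5839 − 0.8517 ≈ 0.7322.

Δc ≈ 0.73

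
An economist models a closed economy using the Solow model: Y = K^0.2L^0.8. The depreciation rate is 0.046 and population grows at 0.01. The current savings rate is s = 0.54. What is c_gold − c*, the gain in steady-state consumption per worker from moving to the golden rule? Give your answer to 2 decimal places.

Capital per worker breaks even when investment replaces (n + δ)·k; here n + δ = 0.056.
Current steady state (s = 0.54): k* = (0.54/0.056)^(1/0.8) ≈ 16.9925, y* = 16.9925^0.2 ≈ 1.7622, c* = (1−0.54)·1.7622 ≈ 0.8106.
Maximizing c = f(k) − (n+δ)·k gives f'(k) = n+δ, i.e. 0.2·k^(0.2−1) = 0.056, so k_gold = (0.2/0.056)^(1/0.8) ≈ 4.9097.
y_gold = 4.9097^0.2 ≈ 1.3747, c_gold = y_gold − 0.056·k_gold ≈ 1.0998.
Gain: Δc = 1.0998 − 0.8106 ≈ 0.2892.

Δc ≈ 0.29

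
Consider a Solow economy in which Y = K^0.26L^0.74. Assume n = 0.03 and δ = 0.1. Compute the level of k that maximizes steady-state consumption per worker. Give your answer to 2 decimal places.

k_gold ≈ 2.55

n + δ = 0.03 + 0.1 = 0.13.
Maximizing c = f(k) − (n+δ)·k gives f'(k) = n+δ, i.e. 0.26·k^(0.26−1) = 0.13, so k_gold = (0.26/0.13)^(1/0.74) ≈ 2.5515.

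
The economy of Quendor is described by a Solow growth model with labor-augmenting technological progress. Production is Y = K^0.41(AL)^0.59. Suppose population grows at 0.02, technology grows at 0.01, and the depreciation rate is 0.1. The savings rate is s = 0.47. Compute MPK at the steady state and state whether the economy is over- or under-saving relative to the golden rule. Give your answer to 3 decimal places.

over-saving; MPK ≈ 0.113

n + g + δ = 0.02 + 0.01 + 0.1 = 0.13.
Steady-state k*: s·k^0.41 = 0.13·k gives k* = (0.47/0.13)^(1/0.59) ≈ 8.8313.
MPK = 0.41·8.8313^(-0.59) ≈ 0.1134.
MPK < n+g+δ = 0.13, so the economy is dynamically inefficient (over-saving).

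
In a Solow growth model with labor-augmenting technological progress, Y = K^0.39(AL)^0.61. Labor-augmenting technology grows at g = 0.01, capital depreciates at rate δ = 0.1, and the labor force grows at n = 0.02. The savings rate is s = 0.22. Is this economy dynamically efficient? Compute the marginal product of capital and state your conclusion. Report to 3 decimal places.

n + g + δ = 0.02 + 0.01 + 0.1 = 0.13.
Steady-state k*: s·k^0.39 = 0.13·k gives k* = (0.22/0.13)^(1/0.61) ≈ 2.3690.
MPK = 0.39·2.3690^(-0.61) ≈ 0.2305.
MPK > n+g+δ = 0.13, so the economy is dynamically efficient (under-saving).

dynamically efficient; MPK ≈ 0.230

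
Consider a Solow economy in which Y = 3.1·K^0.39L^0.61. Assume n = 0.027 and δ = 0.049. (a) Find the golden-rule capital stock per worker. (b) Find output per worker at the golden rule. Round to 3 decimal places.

Capital per worker breaks even when investment replaces (n + δ)·k; here n + δ = 0.076.
Setting f'(k) = n+δ gives 0.39·3.1·k^(0.39−1) = 0.076, hence k_gold = (0.39·3.1/0.076)^(1/0.61) ≈ 93.2947.
y_gold = 3.1·93.2947^0.39 ≈ 18.1805.

(a) k_gold ≈ 93.295; (b) y_gold ≈ 18.181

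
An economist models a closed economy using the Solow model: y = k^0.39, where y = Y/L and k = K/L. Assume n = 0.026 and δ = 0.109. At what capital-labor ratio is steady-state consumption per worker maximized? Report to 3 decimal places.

k_gold ≈ 5.692

Capital per worker breaks even when investment replaces (n + δ)·k; here n + δ = 0.135.
Setting f'(k) = n+δ gives 0.39·k^(0.39−1) = 0.135, hence k_gold = (0.39/0.135)^(1/0.61) ≈ 5.6924.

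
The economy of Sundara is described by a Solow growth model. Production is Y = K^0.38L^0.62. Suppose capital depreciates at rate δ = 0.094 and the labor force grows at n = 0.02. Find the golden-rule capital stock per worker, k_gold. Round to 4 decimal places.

The effective depreciation rate is n + δ = 0.02 + 0.094 = 0.114.
Setting f'(k) = n+δ gives 0.38·k^(0.38−1) = 0.114, hence k_gold = (0.38/0.114)^(1/0.62) ≈ 6.9719.

k_gold ≈ 6.9719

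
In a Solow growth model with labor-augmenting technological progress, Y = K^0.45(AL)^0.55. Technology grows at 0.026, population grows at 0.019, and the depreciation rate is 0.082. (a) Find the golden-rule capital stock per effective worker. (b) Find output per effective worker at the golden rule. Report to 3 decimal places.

Break-even investment rate: n + g + δ = 0.019 + 0.026 + 0.082 = 0.127.
At the golden rule the marginal product of capital equals n+g+δ: 0.45·k^(0.45−1) = 0.127. Solving, k_gold = (0.45/0.127)^(1/0.55) ≈ 9.9753.
y_gold = 9.9753^0.45 ≈ 2.8152.

(a) k_gold ≈ 9.975; (b) y_gold ≈ 2.815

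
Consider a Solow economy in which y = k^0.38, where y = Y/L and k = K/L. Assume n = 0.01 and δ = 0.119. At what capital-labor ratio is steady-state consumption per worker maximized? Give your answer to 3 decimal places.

k_gold ≈ 5.712

n + δ = 0.01 + 0.119 = 0.129.
At the golden rule the marginal product of capital equals n+δ: 0.38·k^(0.38−1) = 0.129. Solving, k_gold = (0.38/0.129)^(1/0.62) ≈ 5.7117.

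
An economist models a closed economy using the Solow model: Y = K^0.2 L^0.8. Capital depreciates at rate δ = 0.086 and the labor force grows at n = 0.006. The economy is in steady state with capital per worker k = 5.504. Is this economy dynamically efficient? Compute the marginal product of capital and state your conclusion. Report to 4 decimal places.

dynamically inefficient; MPK ≈ 0.0511

Break-even investment rate: n + δ = 0.006 + 0.086 = 0.092.
MPK = 0.2·k^(0.2−1) = 0.2·5.504^(-0.8) ≈ 0.0511.
MPK < 0.092, so the economy is dynamically inefficient (over-saving).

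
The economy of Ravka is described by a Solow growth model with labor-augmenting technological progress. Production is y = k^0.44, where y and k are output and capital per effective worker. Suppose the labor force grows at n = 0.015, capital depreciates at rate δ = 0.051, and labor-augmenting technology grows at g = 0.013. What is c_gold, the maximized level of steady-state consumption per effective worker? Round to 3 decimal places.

n + g + δ = 0.015 + 0.013 + 0.051 = 0.079.
Setting f'(k) = n+g+δ gives 0.44·k^(0.44−1) = 0.079, hence k_gold = (0.44/0.079)^(1/0.56) ≈ 21.4700.
y_gold = 21.4700^0.44 ≈ 3.8548.
c_gold = y_gold − (n+g+δ)·k_gold = 3.8548 − 0.079·21.4700 ≈ 2.1587.

c_gold ≈ 2.159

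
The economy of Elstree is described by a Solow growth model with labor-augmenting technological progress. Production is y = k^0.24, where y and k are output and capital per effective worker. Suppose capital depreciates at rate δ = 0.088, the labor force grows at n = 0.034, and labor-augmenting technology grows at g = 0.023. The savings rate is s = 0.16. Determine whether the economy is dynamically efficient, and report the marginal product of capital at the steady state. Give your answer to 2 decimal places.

dynamically efficient; MPK ≈ 0.22

The effective depreciation rate is n + g + δ = 0.034 + 0.023 + 0.088 = 0.145.
Steady-state k*: s·k^0.24 = 0.145·k gives k* = (0.16/0.145)^(1/0.76) ≈ 1.1383.
MPK = 0.24·1.1383^(-0.76) ≈ 0.2175.
MPK > n+g+δ = 0.145, so the economy is dynamically efficient (under-saving).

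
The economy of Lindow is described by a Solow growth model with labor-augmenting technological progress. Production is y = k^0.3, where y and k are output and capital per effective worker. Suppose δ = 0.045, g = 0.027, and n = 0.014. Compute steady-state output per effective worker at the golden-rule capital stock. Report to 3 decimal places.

y_gold ≈ 1.708

Break-even investment rate: n + g + δ = 0.014 + 0.027 + 0.045 = 0.086.
At the golden rule the marginal product of capital equals n+g+δ: 0.3·k^(0.3−1) = 0.086. Solving, k_gold = (0.3/0.086)^(1/0.7) ≈ 5.9590.
Output: y_gold = k_gold^0.3 = 5.9590^0.3 ≈ 1.7083.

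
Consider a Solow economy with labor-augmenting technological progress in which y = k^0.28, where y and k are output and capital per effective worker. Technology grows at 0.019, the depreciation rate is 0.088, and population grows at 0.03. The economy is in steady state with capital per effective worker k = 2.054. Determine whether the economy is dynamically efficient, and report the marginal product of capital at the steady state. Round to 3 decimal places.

Break-even investment rate: n + g + δ = 0.03 + 0.019 + 0.088 = 0.137.
MPK = 0.28·k^(0.28−1) = 0.28·2.054^(-0.72) ≈ 0.1668.
MPK > 0.137, so the economy is dynamically efficient (under-saving).

dynamically efficient; MPK ≈ 0.167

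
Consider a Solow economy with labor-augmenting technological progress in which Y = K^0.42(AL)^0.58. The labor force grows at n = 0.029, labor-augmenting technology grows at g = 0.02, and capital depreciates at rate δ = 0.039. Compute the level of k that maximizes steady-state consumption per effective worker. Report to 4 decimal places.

k_gold ≈ 14.8009

Capital per effective worker breaks even when investment replaces (n + g + δ)·k; here n + g + δ = 0.088.
Setting f'(k) = n+g+δ gives 0.42·k^(0.42−1) = 0.088, hence k_gold = (0.42/0.088)^(1/0.58) ≈ 14.8009.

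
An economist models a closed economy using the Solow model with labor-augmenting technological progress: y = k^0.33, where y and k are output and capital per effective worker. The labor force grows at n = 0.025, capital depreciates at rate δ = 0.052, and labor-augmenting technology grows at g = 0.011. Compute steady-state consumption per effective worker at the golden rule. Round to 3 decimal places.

Break-even investment rate: n + g + δ = 0.025 + 0.011 + 0.052 = 0.088.
Setting f'(k) = n+g+δ gives 0.33·k^(0.33−1) = 0.088, hence k_gold = (0.33/0.088)^(1/0.67) ≈ 7.1906.
y_gold = 7.1906^0.33 ≈ 1.9175.
c_gold = y_gold − (n+g+δ)·k_gold = 1.9175 − 0.088·7.1906 ≈ 1.2847.

c_gold ≈ 1.285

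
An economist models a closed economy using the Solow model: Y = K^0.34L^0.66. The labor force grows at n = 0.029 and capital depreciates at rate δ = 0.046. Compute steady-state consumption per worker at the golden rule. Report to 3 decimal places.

c_gold ≈ 1.438

Break-even investment rate: n + δ = 0.029 + 0.046 = 0.075.
Golden rule sets MPK = n+δ: 0.34·k^(0.34−1) = 0.075, so k_gold = (0.34/0.075)^(1/0.66) ≈ 9.8758.
y_gold = 9.8758^0.34 ≈ 2.1785.
c_gold = y_gold − (n+δ)·k_gold = 2.1785 − 0.075·9.8758 ≈ 1.4378.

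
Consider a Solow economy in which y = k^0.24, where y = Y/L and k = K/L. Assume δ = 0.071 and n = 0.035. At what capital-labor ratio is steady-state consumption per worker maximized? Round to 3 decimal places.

The effective depreciation rate is n + δ = 0.035 + 0.071 = 0.106.
Maximizing c = f(k) − (n+δ)·k gives f'(k) = n+δ, i.e. 0.24·k^(0.24−1) = 0.106, so k_gold = (0.24/0.106)^(1/0.76) ≈ 2.9308.

k_gold ≈ 2.931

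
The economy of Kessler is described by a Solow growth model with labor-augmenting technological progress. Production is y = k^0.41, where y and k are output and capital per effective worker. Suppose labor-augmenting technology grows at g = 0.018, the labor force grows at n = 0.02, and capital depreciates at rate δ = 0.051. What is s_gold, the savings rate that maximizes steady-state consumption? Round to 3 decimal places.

Break-even investment rate: n + g + δ = 0.02 + 0.018 + 0.051 = 0.089.
At the golden rule MPK = n+g+δ, and in any Cobb-Douglas steady state s = (n+g+δ)·k/y = MPK·k/y = capital's share 0.41.

s_gold = 0.410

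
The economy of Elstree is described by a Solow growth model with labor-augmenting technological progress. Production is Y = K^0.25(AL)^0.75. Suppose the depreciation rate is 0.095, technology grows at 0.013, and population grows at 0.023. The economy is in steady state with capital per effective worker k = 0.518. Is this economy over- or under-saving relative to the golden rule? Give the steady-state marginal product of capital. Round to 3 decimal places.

under-saving; MPK ≈ 0.409

n + g + δ = 0.023 + 0.013 + 0.095 = 0.131.
MPK = 0.25·k^(0.25−1) = 0.25·0.518^(-0.75) ≈ 0.4094.
MPK > 0.131, so the economy is dynamically efficient (under-saving).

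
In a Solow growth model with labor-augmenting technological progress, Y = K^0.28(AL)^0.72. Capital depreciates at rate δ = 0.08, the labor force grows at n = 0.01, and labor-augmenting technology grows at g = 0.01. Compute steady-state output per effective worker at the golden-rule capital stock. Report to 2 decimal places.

Break-even investment rate: n + g + δ = 0.01 + 0.01 + 0.08 = 0.1.
Setting f'(k) = n+g+δ gives 0.28·k^(0.28−1) = 0.1, hence k_gold = (0.28/0.1)^(1/0.72) ≈ 4.1788.
Output: y_gold = k_gold^0.28 = 4.1788^0.28 ≈ 1.4924.

y_gold ≈ 1.49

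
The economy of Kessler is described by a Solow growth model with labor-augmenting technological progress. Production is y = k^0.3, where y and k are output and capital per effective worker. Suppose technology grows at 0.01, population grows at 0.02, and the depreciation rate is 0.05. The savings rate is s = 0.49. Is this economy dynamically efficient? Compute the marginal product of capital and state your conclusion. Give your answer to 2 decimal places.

Capital per effective worker breaks even when investment replaces (n + g + δ)·k; here n + g + δ = 0.08.
Steady-state k*: s·k^0.3 = 0.08·k gives k* = (0.49/0.08)^(1/0.7) ≈ 13.3179.
MPK = 0.3·13.3179^(-0.7) ≈ 0.0490.
MPK < n+g+δ = 0.08, so the economy is dynamically inefficient (over-saving).

dynamically inefficient; MPK ≈ 0.05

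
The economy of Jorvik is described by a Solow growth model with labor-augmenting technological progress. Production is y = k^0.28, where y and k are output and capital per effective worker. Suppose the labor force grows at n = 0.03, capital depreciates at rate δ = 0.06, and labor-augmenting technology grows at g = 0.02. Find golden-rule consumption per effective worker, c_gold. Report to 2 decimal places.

The effective depreciation rate is n + g + δ = 0.03 + 0.02 + 0.06 = 0.11.
Setting f'(k) = n+g+δ gives 0.28·k^(0.28−1) = 0.11, hence k_gold = (0.28/0.11)^(1/0.72) ≈ 3.6607.
y_gold = 3.6607^0.28 ≈ 1.4381.
c_gold = y_gold − (n+g+δ)·k_gold = 1.4381 − 0.11·3.6607 ≈ 1.0355.

c_gold ≈ 1.04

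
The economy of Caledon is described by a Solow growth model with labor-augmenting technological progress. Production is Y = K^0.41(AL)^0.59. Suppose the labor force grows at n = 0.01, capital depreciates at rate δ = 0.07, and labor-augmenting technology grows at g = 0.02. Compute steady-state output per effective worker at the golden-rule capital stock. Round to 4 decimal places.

Capital per effective worker breaks even when investment replaces (n + g + δ)·k; here n + g + δ = 0.1.
At the golden rule the marginal product of capital equals n+g+δ: 0.41·k^(0.41−1) = 0.1. Solving, k_gold = (0.41/0.1)^(1/0.59) ≈ 10.9299.
Output: y_gold = k_gold^0.41 = 10.9299^0.41 ≈ 2.6658.

y_gold ≈ 2.6658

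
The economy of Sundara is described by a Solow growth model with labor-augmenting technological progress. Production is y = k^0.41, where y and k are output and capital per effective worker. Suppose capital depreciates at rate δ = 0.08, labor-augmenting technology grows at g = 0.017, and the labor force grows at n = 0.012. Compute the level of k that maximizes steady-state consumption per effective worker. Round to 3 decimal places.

k_gold ≈ 9.445

Break-even investment rate: n + g + δ = 0.012 + 0.017 + 0.08 = 0.109.
Maximizing c = f(k) − (n+g+δ)·k gives f'(k) = n+g+δ, i.e. 0.41·k^(0.41−1) = 0.109, so k_gold = (0.41/0.109)^(1/0.59) ≈ 9.4446.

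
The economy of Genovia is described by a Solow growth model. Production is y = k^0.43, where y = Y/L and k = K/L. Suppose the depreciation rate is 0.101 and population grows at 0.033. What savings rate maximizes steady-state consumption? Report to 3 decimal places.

s_gold = 0.430

Capital per worker breaks even when investment replaces (n + δ)·k; here n + δ = 0.134.
At the golden rule MPK = n+δ, and in any Cobb-Douglas steady state s = (n+δ)·k/y = MPK·k/y = capital's share 0.43.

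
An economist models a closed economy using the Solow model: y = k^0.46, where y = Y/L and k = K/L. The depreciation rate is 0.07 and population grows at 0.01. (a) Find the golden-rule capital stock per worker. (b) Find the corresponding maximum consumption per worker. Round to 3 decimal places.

Capital per worker breaks even when investment replaces (n + δ)·k; here n + δ = 0.08.
Maximizing c = f(k) − (n+δ)·k gives f'(k) = n+δ, i.e. 0.46·k^(0.46−1) = 0.08, so k_gold = (0.46/0.08)^(1/0.54) ≈ 25.5148.
y_gold = 25.5148^0.46 ≈ 4.4374; c_gold = y_gold − 0.08·k_gold ≈ 2.3962.

(a) k_gold ≈ 25.515; (b) c_gold ≈ 2.396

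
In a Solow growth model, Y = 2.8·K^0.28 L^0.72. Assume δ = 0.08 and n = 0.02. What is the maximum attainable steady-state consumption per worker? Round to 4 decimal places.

Break-even investment rate: n + δ = 0.02 + 0.08 = 0.1.
Maximizing c = f(k) − (n+δ)·k gives f'(k) = n+δ, i.e. 0.28·2.8·k^(0.28−1) = 0.1, so k_gold = (0.28·2.8/0.1)^(1/0.72) ≈ 17.4625.
y_gold = 2.8·17.4625^0.28 ≈ 6.2366.
c_gold = y_gold − (n+δ)·k_gold = 6.2366 − 0.1·17.4625 ≈ 4.4903.

c_gold ≈ 4.4903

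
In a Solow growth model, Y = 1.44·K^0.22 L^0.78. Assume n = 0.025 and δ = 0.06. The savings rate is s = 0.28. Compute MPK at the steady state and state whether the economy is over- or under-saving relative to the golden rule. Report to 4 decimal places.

The effective depreciation rate is n + δ = 0.025 + 0.06 = 0.085.
Steady-state k*: s·A·k^0.22 = 0.085·k gives k* = (0.28·1.44/0.085)^(1/0.78) ≈ 7.3586.
MPK = 0.22·1.44·7.3586^(-0.78) ≈ 0.0668.
MPK < n+δ = 0.085, so the economy is dynamically inefficient (over-saving).

over-saving; MPK ≈ 0.0668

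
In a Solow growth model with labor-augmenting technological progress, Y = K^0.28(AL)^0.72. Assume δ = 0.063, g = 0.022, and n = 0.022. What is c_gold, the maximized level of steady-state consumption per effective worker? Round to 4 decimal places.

Break-even investment rate: n + g + δ = 0.022 + 0.022 + 0.063 = 0.107.
At the golden rule the marginal product of capital equals n+g+δ: 0.28·k^(0.28−1) = 0.107. Solving, k_gold = (0.28/0.107)^(1/0.72) ≈ 3.8040.
y_gold = 3.8040^0.28 ≈ 1.4537.
c_gold = y_gold − (n+g+δ)·k_gold = 1.4537 − 0.107·3.8040 ≈ 1.0466.

c_gold ≈ 1.0466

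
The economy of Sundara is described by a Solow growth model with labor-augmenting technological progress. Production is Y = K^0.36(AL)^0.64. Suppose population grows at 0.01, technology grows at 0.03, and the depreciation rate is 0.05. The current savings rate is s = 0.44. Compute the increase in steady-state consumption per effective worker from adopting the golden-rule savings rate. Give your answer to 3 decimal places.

n + g + δ = 0.01 + 0.03 + 0.05 = 0.09.
Current steady state (s = 0.44): k* = (0.44/0.09)^(1/0.64) ≈ 11.9369, y* = 11.9369^0.36 ≈ 2.4416, c* = (1−0.44)·2.4416 ≈ 1.3673.
Maximizing c = f(k) − (n+g+δ)·k gives f'(k) = n+g+δ, i.e. 0.36·k^(0.36−1) = 0.09, so k_gold = (0.36/0.09)^(1/0.64) ≈ 8.7241.
y_gold = 8.7241^0.36 ≈ 2.1810, c_gold = y_gold − 0.09·k_gold ≈ 1.3958.
Gain: Δc = 1.3958 − 1.3673 ≈ 0.0285.

Δc ≈ 0.029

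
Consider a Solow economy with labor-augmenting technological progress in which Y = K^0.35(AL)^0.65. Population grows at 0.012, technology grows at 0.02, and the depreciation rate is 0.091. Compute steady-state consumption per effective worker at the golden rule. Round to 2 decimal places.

Capital per effective worker breaks even when investment replaces (n + g + δ)·k; here n + g + δ = 0.123.
Setting f'(k) = n+g+δ gives 0.35·k^(0.35−1) = 0.123, hence k_gold = (0.35/0.123)^(1/0.65) ≈ 4.9970.
y_gold = 4.9970^0.35 ≈ 1.7561.
c_gold = y_gold − (n+g+δ)·k_gold = 1.7561 − 0.123·4.9970 ≈ 1.1415.

c_gold ≈ 1.14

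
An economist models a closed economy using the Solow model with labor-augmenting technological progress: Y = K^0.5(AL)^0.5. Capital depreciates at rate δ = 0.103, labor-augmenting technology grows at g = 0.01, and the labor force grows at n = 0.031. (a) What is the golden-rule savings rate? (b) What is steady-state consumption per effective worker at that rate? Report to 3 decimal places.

Break-even investment rate: n + g + δ = 0.031 + 0.01 + 0.103 = 0.144.
For Cobb-Douglas, s_gold equals capital's share: s_gold = 0.5.
At the golden rule the marginal product of capital equals n+g+δ: 0.5·k^(0.5−1) = 0.144. Solving, k_gold = (0.5/0.144)^(1/0.5) ≈ 12.0563.
y_gold = 12.0563^0.5 ≈ 3.4722; c_gold = (1−0.5)·y_gold ≈ 1.7361.

(a) s_gold = 0.500; (b) c_gold ≈ 1.736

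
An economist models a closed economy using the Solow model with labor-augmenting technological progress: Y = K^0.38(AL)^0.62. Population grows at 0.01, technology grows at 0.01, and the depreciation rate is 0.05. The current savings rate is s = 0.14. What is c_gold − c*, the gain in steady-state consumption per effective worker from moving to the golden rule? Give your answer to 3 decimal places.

Capital per effective worker breaks even when investment replaces (n + g + δ)·k; here n + g + δ = 0.07.
Current steady state (s = 0.14): k* = (0.14/0.07)^(1/0.62) ≈ 3.0587, y* = 3.0587^0.38 ≈ 1.5293, c* = (1−0.14)·1.5293 ≈ 1.3152.
At the golden rule the marginal product of capital equals n+g+δ: 0.38·k^(0.38−1) = 0.07. Solving, k_gold = (0.38/0.07)^(1/0.62) ≈ 15.3101.
y_gold = 15.3101^0.38 ≈ 2.8203, c_gold = y_gold − 0.07·k_gold ≈ 1.7486.
Gain: Δc = 1.7486 − 1.3152 ≈ 0.4333.

Δc ≈ 0.433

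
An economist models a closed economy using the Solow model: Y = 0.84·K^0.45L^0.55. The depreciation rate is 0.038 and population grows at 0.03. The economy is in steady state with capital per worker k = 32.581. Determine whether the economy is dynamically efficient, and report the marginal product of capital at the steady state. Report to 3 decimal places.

dynamically inefficient; MPK ≈ 0.056

Break-even investment rate: n + δ = 0.03 + 0.038 = 0.068.
MPK = 0.45·0.84·k^(0.45−1) = 0.45·0.84·32.581^(-0.55) ≈ 0.0556.
MPK < 0.068, so the economy is dynamically inefficient (over-saving).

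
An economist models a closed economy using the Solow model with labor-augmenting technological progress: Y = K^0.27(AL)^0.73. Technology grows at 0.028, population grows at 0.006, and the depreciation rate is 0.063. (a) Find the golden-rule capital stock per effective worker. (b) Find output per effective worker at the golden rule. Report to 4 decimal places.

The effective depreciation rate is n + g + δ = 0.006 + 0.028 + 0.063 = 0.097.
Setting f'(k) = n+g+δ gives 0.27·k^(0.27−1) = 0.097, hence k_gold = (0.27/0.097)^(1/0.73) ≈ 4.0647.
y_gold = 4.0647^0.27 ≈ 1.4603.

(a) k_gold ≈ 4.0647; (b) y_gold ≈ 1.4603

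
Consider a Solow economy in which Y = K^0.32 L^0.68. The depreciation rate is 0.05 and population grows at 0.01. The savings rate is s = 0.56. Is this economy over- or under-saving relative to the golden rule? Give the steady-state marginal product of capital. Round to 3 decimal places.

over-saving; MPK ≈ 0.034

The effective depreciation rate is n + δ = 0.01 + 0.05 = 0.06.
Steady-state k*: s·k^0.32 = 0.06·k gives k* = (0.56/0.06)^(1/0.68) ≈ 26.7008.
MPK = 0.32·26.7008^(-0.68) ≈ 0.0343.
MPK < n+δ = 0.06, so the economy is dynamically inefficient (over-saving).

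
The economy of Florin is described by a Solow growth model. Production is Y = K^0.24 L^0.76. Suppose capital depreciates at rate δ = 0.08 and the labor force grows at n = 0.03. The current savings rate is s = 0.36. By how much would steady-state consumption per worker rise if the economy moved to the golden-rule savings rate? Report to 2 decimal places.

Break-even investment rate: n + δ = 0.03 + 0.08 = 0.11.
Current steady state (s = 0.36): k* = (0.36/0.11)^(1/0.76) ≈ 4.7590, y* = 4.7590^0.24 ≈ 1.4541, c* = (1−0.36)·1.4541 ≈ 0.9306.
Golden rule sets MPK = n+δ: 0.24·k^(0.24−1) = 0.11, so k_gold = (0.24/0.11)^(1/0.76) ≈ 2.7913.
y_gold = 2.7913^0.24 ≈ 1.2794, c_gold = y_gold − 0.11·k_gold ≈ 0.9723.
Gain: Δc = 0.9723 − 0.9306 ≈ 0.0417.

Δc ≈ 0.04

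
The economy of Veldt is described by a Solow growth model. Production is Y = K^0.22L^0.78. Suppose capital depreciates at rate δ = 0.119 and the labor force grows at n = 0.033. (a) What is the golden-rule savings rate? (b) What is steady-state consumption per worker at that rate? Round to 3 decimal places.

Break-even investment rate: n + δ = 0.033 + 0.119 = 0.152.
For Cobb-Douglas, s_gold equals capital's share: s_gold = 0.22.
Setting f'(k) = n+δ gives 0.22·k^(0.22−1) = 0.152, hence k_gold = (0.22/0.152)^(1/0.78) ≈ 1.6065.
y_gold = 1.6065^0.22 ≈ 1.1099; c_gold = (1−0.22)·y_gold ≈ 0.8657.

(a) s_gold = 0.220; (b) c_gold ≈ 0.866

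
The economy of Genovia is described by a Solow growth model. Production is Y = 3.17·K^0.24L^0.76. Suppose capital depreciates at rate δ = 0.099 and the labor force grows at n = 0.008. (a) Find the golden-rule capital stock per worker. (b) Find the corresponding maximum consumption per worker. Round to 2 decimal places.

(a) k_gold ≈ 13.21; (b) c_gold ≈ 4.48

The effective depreciation rate is n + δ = 0.008 + 0.099 = 0.107.
Maximizing c = f(k) − (n+δ)·k gives f'(k) = n+δ, i.e. 0.24·3.17·k^(0.24−1) = 0.107, so k_gold = (0.24·3.17/0.107)^(1/0.76) ≈ 13.2100.
y_gold = 3.17·13.2100^0.24 ≈ 5.8895; c_gold = y_gold − 0.107·k_gold ≈ 4.4760.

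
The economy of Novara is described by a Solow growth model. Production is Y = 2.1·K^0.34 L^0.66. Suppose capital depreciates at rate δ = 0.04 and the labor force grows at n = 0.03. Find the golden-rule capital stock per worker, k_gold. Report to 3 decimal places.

n + δ = 0.03 + 0.04 = 0.07.
At the golden rule the marginal product of capital equals n+δ: 0.34·2.1·k^(0.34−1) = 0.07. Solving, k_gold = (0.34·2.1/0.07)^(1/0.66) ≈ 33.7429.

k_gold ≈ 33.743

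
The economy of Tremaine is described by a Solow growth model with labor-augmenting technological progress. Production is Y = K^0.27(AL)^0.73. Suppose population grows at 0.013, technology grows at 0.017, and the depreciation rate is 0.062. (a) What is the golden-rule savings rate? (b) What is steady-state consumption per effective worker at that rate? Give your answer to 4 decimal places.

(a) s_gold = 0.2700; (b) c_gold ≈ 1.0871

The effective depreciation rate is n + g + δ = 0.013 + 0.017 + 0.062 = 0.092.
For Cobb-Douglas, s_gold equals capital's share: s_gold = 0.27.
Setting f'(k) = n+g+δ gives 0.27·k^(0.27−1) = 0.092, hence k_gold = (0.27/0.092)^(1/0.73) ≈ 4.3703.
y_gold = 4.3703^0.27 ≈ 1.4892; c_gold = (1−0.27)·y_gold ≈ 1.0871.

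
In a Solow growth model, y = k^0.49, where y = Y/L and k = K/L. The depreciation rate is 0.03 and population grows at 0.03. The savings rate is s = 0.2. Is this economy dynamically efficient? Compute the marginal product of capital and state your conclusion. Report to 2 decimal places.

Capital per worker breaks even when investment replaces (n + δ)·k; here n + δ = 0.06.
Steady-state k*: s·k^0.49 = 0.06·k gives k* = (0.2/0.06)^(1/0.51) ≈ 10.5987.
MPK = 0.49·10.5987^(-0.51) ≈ 0.1470.
MPK > n+δ = 0.06, so the economy is dynamically efficient (under-saving).

dynamically efficient; MPK ≈ 0.15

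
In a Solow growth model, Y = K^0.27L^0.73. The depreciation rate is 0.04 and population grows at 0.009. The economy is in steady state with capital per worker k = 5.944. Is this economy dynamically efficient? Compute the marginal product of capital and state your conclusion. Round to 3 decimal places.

Break-even investment rate: n + δ = 0.009 + 0.04 = 0.049.
MPK = 0.27·k^(0.27−1) = 0.27·5.944^(-0.73) ≈ 0.0735.
MPK > 0.049, so the economy is dynamically efficient (under-saving).

dynamically efficient; MPK ≈ 0.073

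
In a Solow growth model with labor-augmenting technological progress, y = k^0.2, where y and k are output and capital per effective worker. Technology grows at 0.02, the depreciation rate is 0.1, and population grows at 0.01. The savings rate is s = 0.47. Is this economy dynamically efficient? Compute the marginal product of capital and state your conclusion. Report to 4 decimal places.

Break-even investment rate: n + g + δ = 0.01 + 0.02 + 0.1 = 0.13.
Steady-state k*: s·k^0.2 = 0.13·k gives k* = (0.47/0.13)^(1/0.8) ≈ 4.9853.
MPK = 0.2·4.9853^(-0.8) ≈ 0.0553.
MPK < n+g+δ = 0.13, so the economy is dynamically inefficient (over-saving).

dynamically inefficient; MPK ≈ 0.0553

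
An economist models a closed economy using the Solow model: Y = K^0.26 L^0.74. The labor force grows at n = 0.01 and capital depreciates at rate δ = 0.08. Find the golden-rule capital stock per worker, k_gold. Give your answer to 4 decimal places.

k_gold ≈ 4.1938

The effective depreciation rate is n + δ = 0.01 + 0.08 = 0.09.
Maximizing c = f(k) − (n+δ)·k gives f'(k) = n+δ, i.e. 0.26·k^(0.26−1) = 0.09, so k_gold = (0.26/0.09)^(1/0.74) ≈ 4.1938.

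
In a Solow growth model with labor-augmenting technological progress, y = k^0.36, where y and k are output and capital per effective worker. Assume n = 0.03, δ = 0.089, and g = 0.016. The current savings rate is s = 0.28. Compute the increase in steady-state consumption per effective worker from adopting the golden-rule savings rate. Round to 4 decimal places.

Δc ≈ 0.0259

Break-even investment rate: n + g + δ = 0.03 + 0.016 + 0.089 = 0.135.
Current steady state (s = 0.28): k* = (0.28/0.135)^(1/0.64) ≈ 3.1264, y* = 3.1264^0.36 ≈ 1.5073, c* = (1−0.28)·1.5073 ≈ 1.0853.
Maximizing c = f(k) − (n+g+δ)·k gives f'(k) = n+g+δ, i.e. 0.36·k^(0.36−1) = 0.135, so k_gold = (0.36/0.135)^(1/0.64) ≈ 4.6299.
y_gold = 4.6299^0.36 ≈ 1.7362, c_gold = y_gold − 0.135·k_gold ≈ 1.1112.
Gain: Δc = 1.1112 − 1.0853 ≈ 0.0259.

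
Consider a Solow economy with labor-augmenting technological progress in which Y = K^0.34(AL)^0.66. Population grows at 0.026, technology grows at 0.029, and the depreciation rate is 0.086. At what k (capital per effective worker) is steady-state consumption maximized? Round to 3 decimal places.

k_gold ≈ 3.795

Capital per effective worker breaks even when investment replaces (n + g + δ)·k; here n + g + δ = 0.141.
Golden rule sets MPK = n+g+δ: 0.34·k^(0.34−1) = 0.141, so k_gold = (0.34/0.141)^(1/0.66) ≈ 3.7947.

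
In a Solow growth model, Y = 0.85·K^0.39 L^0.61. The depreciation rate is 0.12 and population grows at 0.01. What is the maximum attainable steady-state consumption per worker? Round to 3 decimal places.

c_gold ≈ 0.943

Capital per worker breaks even when investment replaces (n + δ)·k; here n + δ = 0.13.
Maximizing c = f(k) − (n+δ)·k gives f'(k) = n+δ, i.e. 0.39·0.85·k^(0.39−1) = 0.13, so k_gold = (0.39·0.85/0.13)^(1/0.61) ≈ 4.6394.
y_gold = 0.85·4.6394^0.39 ≈ 1.5465.
c_gold = y_gold − (n+δ)·k_gold = 1.5465 − 0.13·4.6394 ≈ 0.9433.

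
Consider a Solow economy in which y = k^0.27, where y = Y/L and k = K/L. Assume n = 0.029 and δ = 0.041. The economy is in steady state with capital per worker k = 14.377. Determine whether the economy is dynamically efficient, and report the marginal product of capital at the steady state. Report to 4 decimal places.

Break-even investment rate: n + δ = 0.029 + 0.041 = 0.07.
MPK = 0.27·k^(0.27−1) = 0.27·14.377^(-0.73) ≈ 0.0386.
MPK < 0.07, so the economy is dynamically inefficient (over-saving).

dynamically inefficient; MPK ≈ 0.0386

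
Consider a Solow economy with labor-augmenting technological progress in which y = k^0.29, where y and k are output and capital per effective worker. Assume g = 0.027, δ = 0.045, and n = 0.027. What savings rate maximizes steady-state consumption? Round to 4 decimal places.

s_gold = 0.2900

Break-even investment rate: n + g + δ = 0.027 + 0.027 + 0.045 = 0.099.
At the golden rule MPK = n+g+δ, and in any Cobb-Douglas steady state s = (n+g+δ)·k/y = MPK·k/y = capital's share 0.29.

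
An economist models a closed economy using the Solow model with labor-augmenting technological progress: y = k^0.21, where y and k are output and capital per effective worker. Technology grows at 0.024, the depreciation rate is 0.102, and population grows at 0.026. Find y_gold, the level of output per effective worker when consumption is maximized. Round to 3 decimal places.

y_gold ≈ 1.090

n + g + δ = 0.026 + 0.024 + 0.102 = 0.152.
At the golden rule the marginal product of capital equals n+g+δ: 0.21·k^(0.21−1) = 0.152. Solving, k_gold = (0.21/0.152)^(1/0.79) ≈ 1.5055.
Output: y_gold = k_gold^0.21 = 1.5055^0.21 ≈ 1.0897.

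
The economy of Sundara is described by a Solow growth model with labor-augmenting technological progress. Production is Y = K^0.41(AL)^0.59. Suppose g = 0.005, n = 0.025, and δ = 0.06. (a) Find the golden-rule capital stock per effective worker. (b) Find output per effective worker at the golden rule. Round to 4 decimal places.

(a) k_gold ≈ 13.0669; (b) y_gold ≈ 2.8683

n + g + δ = 0.025 + 0.005 + 0.06 = 0.09.
At the golden rule the marginal product of capital equals n+g+δ: 0.41·k^(0.41−1) = 0.09. Solving, k_gold = (0.41/0.09)^(1/0.59) ≈ 13.0669.
y_gold = 13.0669^0.41 ≈ 2.8683.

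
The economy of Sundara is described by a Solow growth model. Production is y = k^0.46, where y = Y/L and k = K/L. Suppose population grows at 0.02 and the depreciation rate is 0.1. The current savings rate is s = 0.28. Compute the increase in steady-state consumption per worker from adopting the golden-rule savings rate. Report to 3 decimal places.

Δc ≈ 0.215

The effective depreciation rate is n + δ = 0.02 + 0.1 = 0.12.
Current steady state (s = 0.28): k* = (0.28/0.12)^(1/0.54) ≈ 4.8022, y* = 4.8022^0.46 ≈ 2.0581, c* = (1−0.28)·2.0581 ≈ 1.4818.
At the golden rule the marginal product of capital equals n+δ: 0.46·k^(0.46−1) = 0.12. Solving, k_gold = (0.46/0.12)^(1/0.54) ≈ 12.0420.
y_gold = 12.0420^0.46 ≈ 3.1414, c_gold = y_gold − 0.12·k_gold ≈ 1.6963.
Gain: Δc = 1.6963 − 1.4818 ≈ 0.2145.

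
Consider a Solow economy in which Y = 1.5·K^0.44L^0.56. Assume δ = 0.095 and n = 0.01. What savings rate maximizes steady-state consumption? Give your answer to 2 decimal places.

s_gold = 0.44

n + δ = 0.01 + 0.095 = 0.105.
At the golden rule MPK = n+δ, and in any Cobb-Douglas steady state s = (n+δ)·k/y = MPK·k/y = capital's share 0.44.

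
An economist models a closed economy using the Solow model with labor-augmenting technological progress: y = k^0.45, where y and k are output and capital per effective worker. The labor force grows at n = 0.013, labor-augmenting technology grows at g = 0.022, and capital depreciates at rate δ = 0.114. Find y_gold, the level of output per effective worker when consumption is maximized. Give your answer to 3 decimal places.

y_gold ≈ 2.470

n + g + δ = 0.013 + 0.022 + 0.114 = 0.149.
At the golden rule the marginal product of capital equals n+g+δ: 0.45·k^(0.45−1) = 0.149. Solving, k_gold = (0.45/0.149)^(1/0.55) ≈ 7.4606.
Output: y_gold = k_gold^0.45 = 7.4606^0.45 ≈ 2.4703.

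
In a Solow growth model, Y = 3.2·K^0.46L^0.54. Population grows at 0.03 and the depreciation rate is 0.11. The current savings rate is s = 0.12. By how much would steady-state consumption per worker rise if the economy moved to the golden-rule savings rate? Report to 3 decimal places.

The effective depreciation rate is n + δ = 0.03 + 0.11 = 0.14.
Current steady state (s = 0.12): k* = (0.12·3.2/0.14)^(1/0.54) ≈ 6.4787, y* = 3.2·6.4787^0.46 ≈ 7.5585, c* = (1−0.12)·7.5585 ≈ 6.6515.
Maximizing c = f(k) − (n+δ)·k gives f'(k) = n+δ, i.e. 0.46·3.2·k^(0.46−1) = 0.14, so k_gold = (0.46·3.2/0.14)^(1/0.54) ≈ 78.0162.
y_gold = 3.2·78.0162^0.46 ≈ 23.7441, c_gold = y_gold − 0.14·k_gold ≈ 12.8218.
Gain: Δc = 12.8218 − 6.6515 ≈ 6.1703.

Δc ≈ 6.170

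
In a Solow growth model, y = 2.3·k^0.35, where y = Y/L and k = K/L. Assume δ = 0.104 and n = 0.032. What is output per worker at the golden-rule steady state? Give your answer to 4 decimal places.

Break-even investment rate: n + δ = 0.032 + 0.104 = 0.136.
Golden rule sets MPK = n+δ: 0.35·2.3·k^(0.35−1) = 0.136, so k_gold = (0.35·2.3/0.136)^(1/0.65) ≈ 15.4201.
Output: y_gold = 2.3·k_gold^0.35 = 2.3·15.4201^0.35 ≈ 5.9918.

y_gold ≈ 5.9918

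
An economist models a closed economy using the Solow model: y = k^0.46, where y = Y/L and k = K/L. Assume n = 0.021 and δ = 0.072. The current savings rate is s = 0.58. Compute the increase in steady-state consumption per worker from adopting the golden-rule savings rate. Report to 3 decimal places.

The effective depreciation rate is n + δ = 0.021 + 0.072 = 0.093.
Current steady state (s = 0.58): k* = (0.58/0.093)^(1/0.54) ≈ 29.6565, y* = 29.6565^0.46 ≈ 4.7553, c* = (1−0.58)·4.7553 ≈ 1.9972.
Golden rule sets MPK = n+δ: 0.46·k^(0.46−1) = 0.093, so k_gold = (0.46/0.093)^(1/0.54) ≈ 19.3061.
y_gold = 19.3061^0.46 ≈ 3.9032, c_gold = y_gold − 0.093·k_gold ≈ 2.1077.
Gain: Δc = 2.1077 − 1.9972 ≈ 0.1105.

Δc ≈ 0.111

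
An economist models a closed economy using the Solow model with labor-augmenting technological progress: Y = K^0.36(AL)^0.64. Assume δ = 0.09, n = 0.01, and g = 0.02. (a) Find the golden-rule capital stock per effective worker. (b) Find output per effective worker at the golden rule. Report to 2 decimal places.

(a) k_gold ≈ 5.57; (b) y_gold ≈ 1.86

Break-even investment rate: n + g + δ = 0.01 + 0.02 + 0.09 = 0.12.
At the golden rule the marginal product of capital equals n+g+δ: 0.36·k^(0.36−1) = 0.12. Solving, k_gold = (0.36/0.12)^(1/0.64) ≈ 5.5655.
y_gold = 5.5655^0.36 ≈ 1.8552.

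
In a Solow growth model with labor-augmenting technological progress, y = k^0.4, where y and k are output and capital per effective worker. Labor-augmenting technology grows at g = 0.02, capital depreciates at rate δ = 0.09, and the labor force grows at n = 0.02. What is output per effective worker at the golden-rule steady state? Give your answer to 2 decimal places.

n + g + δ = 0.02 + 0.02 + 0.09 = 0.13.
Setting f'(k) = n+g+δ gives 0.4·k^(0.4−1) = 0.13, hence k_gold = (0.4/0.13)^(1/0.6) ≈ 6.5092.
Output: y_gold = k_gold^0.4 = 6.5092^0.4 ≈ 2.1155.

y_gold ≈ 2.12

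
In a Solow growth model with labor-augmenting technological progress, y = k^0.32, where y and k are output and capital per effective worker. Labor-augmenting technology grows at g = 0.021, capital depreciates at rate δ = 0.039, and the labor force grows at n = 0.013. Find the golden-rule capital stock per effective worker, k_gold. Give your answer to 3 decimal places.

k_gold ≈ 8.787

The effective depreciation rate is n + g + δ = 0.013 + 0.021 + 0.039 = 0.073.
Golden rule sets MPK = n+g+δ: 0.32·k^(0.32−1) = 0.073, so k_gold = (0.32/0.073)^(1/0.68) ≈ 8.7875.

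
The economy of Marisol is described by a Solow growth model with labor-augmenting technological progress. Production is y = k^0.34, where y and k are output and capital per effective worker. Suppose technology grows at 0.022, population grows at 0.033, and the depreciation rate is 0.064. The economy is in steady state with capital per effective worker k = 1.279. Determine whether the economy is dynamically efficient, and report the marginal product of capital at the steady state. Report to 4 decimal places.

dynamically efficient; MPK ≈ 0.2890

The effective depreciation rate is n + g + δ = 0.033 + 0.022 + 0.064 = 0.119.
MPK = 0.34·k^(0.34−1) = 0.34·1.279^(-0.66) ≈ 0.2890.
MPK > 0.119, so the economy is dynamically efficient (under-saving).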